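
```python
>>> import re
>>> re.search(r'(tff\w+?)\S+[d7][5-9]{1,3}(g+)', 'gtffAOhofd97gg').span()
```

(1, 14)

The pattern matches the literal 'tff', then one or more of a word character (lazy) (captured); then one or more of a non-whitespace character, then one of [d7], then 1 to 3 of a character in [5-9]; then one or more of a literal 'g' (captured).
`re.search` scans for the first position where the pattern succeeds.
The match spans [1:14] → 'tffAOhofd97gg'.
Captured: group 1 = 'tffA', group 2 = 'gg'.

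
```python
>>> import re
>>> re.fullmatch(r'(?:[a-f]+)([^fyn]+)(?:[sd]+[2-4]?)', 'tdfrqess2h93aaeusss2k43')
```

The pattern matches one or more of a character in [a-f] (non-capturing group); then one or more of any character except [fyn] (captured); then one or more of one of [sd], then optionally a character in [2-4] (non-capturing group).
For `fullmatch`, every character of the input must be accounted for by the pattern.
Here the pattern can't cover the whole string, so the call returns None.

None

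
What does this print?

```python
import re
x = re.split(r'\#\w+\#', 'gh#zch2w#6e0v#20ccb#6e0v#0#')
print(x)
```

['gh', '6e0v', '6e0v', '']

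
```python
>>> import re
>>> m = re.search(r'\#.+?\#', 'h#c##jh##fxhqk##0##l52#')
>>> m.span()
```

(1, 4)

Unlike `match`, `search` isn't anchored — it looks for the pattern anywhere in the string.
The match spans [1:4] → '#c#'.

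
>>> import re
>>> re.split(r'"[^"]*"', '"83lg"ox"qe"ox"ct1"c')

['', 'ox', 'ox', 'c']

Matches to split on: at [0:6] → '"83lg"'; at [8:12] → '"qe"'; at [14:19] → '"ct1"'.
Splitting on the pattern gives 4 pieces.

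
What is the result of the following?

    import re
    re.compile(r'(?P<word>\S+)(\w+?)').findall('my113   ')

[('my11', '3')]

The pattern matches one or more of a non-whitespace character (captured as 'word'); then one or more of a word character (lazy) (captured).
`findall` packs the 2 group values into a tuple for every match.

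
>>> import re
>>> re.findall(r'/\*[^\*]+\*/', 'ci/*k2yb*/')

['/*k2yb*/']

Scanning left to right: at [2:10] → '/*k2yb*/'.
Since nothing is captured, `findall` lists the 1 matched substring directly.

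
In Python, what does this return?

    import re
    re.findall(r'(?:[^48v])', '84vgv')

The pattern matches any character except [48v] (non-capturing group).
Scanning left to right: at [3:4] → 'g'.
Since nothing is captured, `findall` lists the 1 matched substring directly.

['g']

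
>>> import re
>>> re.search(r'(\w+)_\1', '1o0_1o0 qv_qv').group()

'1o0_1o0'

The backreference `\1` re-matches whatever the first group consumed, character for character.
The match spans [0:7] → '1o0_1o0'.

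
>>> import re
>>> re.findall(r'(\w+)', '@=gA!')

['gA']

With a single group, `findall` returns only what that group captured — 1 item.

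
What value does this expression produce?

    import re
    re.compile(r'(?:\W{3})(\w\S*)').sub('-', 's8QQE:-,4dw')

Every occurrence is swapped for '-'.

's8QQE-'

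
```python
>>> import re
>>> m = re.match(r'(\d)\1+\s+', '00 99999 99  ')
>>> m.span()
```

A backreference is literal: `\1` must see the identical characters the first group matched.
`match` is anchored at position 0; if the pattern doesn't fit there, it returns None.
The match spans [0:3] → '00 '.
Captured: group 1 = '0'.

(0, 3)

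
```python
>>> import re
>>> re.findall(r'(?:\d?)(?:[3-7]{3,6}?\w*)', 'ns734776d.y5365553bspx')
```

Pattern: optionally a digit (non-capturing group); then 3 to 6 of a character in [3-7] (lazy), then zero or more of a word character (non-capturing group).
`findall` yields the raw match text (2 of them) because the pattern has no groups.

['734776d', '5365553bspx']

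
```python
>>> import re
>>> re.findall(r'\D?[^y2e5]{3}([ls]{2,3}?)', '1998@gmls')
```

This matches optionally a non-digit, then exactly 3 of any character except [y2e5]; then 2 to 3 of one of [ls] (lazy) (captured).
Matches: at [4:9] match '@gmls', group 1 = 'ls'.
`findall` collects group 1 from the one match (1 total).

['ls']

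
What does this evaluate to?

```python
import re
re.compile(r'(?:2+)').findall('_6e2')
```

['2']

Since nothing is captured, `findall` lists the 1 matched substring directly.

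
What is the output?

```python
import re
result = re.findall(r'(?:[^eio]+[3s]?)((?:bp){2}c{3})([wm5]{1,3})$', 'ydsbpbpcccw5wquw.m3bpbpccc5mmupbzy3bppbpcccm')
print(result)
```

The pattern matches one or more of any character except [eio], then optionally one of [3s] (non-capturing group); then the literal 'bp' repeated 2 times, then exactly 3 of a literal 'c' (captured); then 1 to 3 of one of [wm5] (captured); then anchored at the end.
2 groups means each result is a tuple of 2 captured strings — 0 here.
Nothing in the string satisfies the pattern, so the list is empty.

[]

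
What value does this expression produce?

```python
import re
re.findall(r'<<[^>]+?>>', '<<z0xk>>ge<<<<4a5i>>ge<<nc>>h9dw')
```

['<<z0xk>>', '<<<<4a5i>>', '<<nc>>']

Since nothing is captured, `findall` lists the 3 matched substrings directly.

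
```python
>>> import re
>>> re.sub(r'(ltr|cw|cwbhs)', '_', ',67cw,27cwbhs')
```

',67_,27_bhs'

Alternation tries branches left to right and keeps the first one that lets the overall match succeed at that position.
Matches: at [3:5] → 'cw'; at [8:10] → 'cw'.
Every occurrence is swapped for '_'.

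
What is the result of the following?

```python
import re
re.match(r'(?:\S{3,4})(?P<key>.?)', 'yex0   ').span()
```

The pattern matches 3 to 4 of a non-whitespace character (non-capturing group); then optionally any character (captured as 'key').
`match` is anchored at position 0; if the pattern doesn't fit there, it returns None.
The match spans [0:5] → 'yex0 '.
Captured: group 1 = ' '.

(0, 5)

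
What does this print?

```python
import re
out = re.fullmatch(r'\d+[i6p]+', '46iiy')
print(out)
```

None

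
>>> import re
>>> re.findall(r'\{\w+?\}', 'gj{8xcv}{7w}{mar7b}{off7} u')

['{8xcv}', '{7w}', '{mar7b}', '{off7}']

Scanning left to right: at [2:8] → '{8xcv}'; at [8:12] → '{7w}'; at [12:19] → '{mar7b}'; at [19:25] → '{off7}'.
`findall` yields the raw match text (4 of them) because the pattern has no groups.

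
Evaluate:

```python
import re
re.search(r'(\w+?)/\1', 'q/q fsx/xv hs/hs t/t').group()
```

'q/q'

The backreference `\1` re-matches whatever the first group consumed, character for character.
The match spans [0:3] → 'q/q'.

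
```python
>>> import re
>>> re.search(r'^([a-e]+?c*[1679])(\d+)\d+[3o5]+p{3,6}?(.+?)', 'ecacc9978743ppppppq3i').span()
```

Pattern: anchored at the start of the string; then one or more of a character in [a-e] (lazy), then zero or more of the literal 'c', then one of [1679] (captured); then one or more of a digit (captured); then one or more of a digit, then one or more of one of [3o5], then 3 to 6 of the literal 'p' (lazy); then one or more of any character (lazy) (captured).
`search` walks the string left to right and returns the first match it finds.
The match spans [0:16] → 'ecacc9978743pppp'.
Captured: group 1 = 'ecacc9', group 2 = '9787', group 3 = 'p'.

(0, 16)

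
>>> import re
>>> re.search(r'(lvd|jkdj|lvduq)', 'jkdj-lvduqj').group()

The match spans [0:4] → 'jkdj'.

'jkdj'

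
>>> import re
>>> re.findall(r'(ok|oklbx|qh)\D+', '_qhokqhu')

Scanning left to right: at [1:8] match 'qhokqhu', group 1 = 'qh'.
Because there's exactly one group, `findall` drops the full match and keeps group 1 from the one hit.

['qh']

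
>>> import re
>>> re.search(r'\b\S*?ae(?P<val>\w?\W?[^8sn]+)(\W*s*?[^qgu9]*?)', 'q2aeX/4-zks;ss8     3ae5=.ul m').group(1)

'X/4-zk'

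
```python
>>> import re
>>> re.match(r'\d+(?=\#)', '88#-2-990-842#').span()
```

(0, 2)

Lookahead/lookbehind check context without consuming it, so the matched span excludes the asserted characters.
`re.match` won't scan ahead — the pattern has to work from the very first character.
The match spans [0:2] → '88'.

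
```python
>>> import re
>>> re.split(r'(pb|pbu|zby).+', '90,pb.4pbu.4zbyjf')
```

['90,', 'pb', '']

Matches to split on: at [3:17] → 'pb.4pbu.4zbyjf'.
With a capturing group present, the delimiter's captured portion is kept in the result list.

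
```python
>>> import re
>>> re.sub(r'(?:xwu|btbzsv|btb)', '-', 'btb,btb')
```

'-,-'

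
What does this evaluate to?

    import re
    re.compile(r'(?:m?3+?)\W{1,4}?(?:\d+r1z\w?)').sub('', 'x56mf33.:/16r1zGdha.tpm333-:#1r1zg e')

'x56mfdha.tp e'

The pattern matches optionally a literal 'm', then one or more of the literal '3' (lazy) (non-capturing group); then 1 to 4 of a non-word character (lazy); then one or more of a digit, then the literal 'r1z', then optionally a word character (non-capturing group).
Every occurrence is swapped for ''.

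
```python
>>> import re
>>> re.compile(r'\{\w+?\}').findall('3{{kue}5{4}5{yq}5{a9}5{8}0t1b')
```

['{kue}', '{4}', '{yq}', '{a9}', '{8}']

No capturing groups, so `findall` returns the 5 full match strings.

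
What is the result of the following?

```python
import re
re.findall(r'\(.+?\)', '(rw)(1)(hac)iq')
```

['(rw)', '(1)', '(hac)']

With the lazy modifier that quantifier settles for the fewest repetitions that let the rest of the pattern succeed (the atoms after it are unaffected and can still be greedy).
Matches: at [0:4] → '(rw)'; at [4:7] → '(1)'; at [7:12] → '(hac)'.
With no groups in the pattern, `findall` gives back each whole match — 3 here.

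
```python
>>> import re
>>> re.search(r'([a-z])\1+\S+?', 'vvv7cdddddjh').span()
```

(0, 4)

A backreference is literal: `\1` must see the identical characters the first group matched.
`re.search` tries every starting position until one works.
The match spans [0:4] → 'vvv7'.
Captured: group 1 = 'v'.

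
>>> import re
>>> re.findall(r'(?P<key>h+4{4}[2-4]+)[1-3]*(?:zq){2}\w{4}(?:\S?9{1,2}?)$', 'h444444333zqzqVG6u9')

['h444444333']

This matches one or more of the literal 'h', then exactly 4 of the literal '4', then one or more of a character in [2-4] (captured as 'key'); then zero or more of a character in [1-3], then the literal 'zq' repeated 2 times, then exactly 4 of a word character; then optionally a non-whitespace character, then 1 to 2 of a literal '9' (lazy) (non-capturing group); then anchored at the end.
Scanning left to right: at [0:19] match 'h444444333zqzqVG6u9', group 1 = 'h444444333'.
One capturing group, so `findall` returns just the captured substring from the one match — 1 in all.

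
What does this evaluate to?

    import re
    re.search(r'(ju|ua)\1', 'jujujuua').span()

The backreference `\1` re-matches whatever the first group consumed, character for character.
Unlike `match`, `search` isn't anchored — it looks for the pattern anywhere in the string.
The match spans [0:4] → 'juju'.
Captured: group 1 = 'ju'.

(0, 4)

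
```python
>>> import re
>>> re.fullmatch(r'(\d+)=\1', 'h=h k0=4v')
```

The backreference `\1` re-matches whatever the first group consumed, character for character.
`fullmatch` succeeds only if the pattern covers the string from start to end.
Here there's no way to consume every character, so the call returns None.

None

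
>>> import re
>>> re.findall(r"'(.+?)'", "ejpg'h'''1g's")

A non-greedy quantifier consumes as few characters as it can — just enough that the remainder of the pattern still matches from where it stops; whatever follows it matches normally.
With a single group, `findall` returns only what that group captured — 2 items.

['h', "'1g"]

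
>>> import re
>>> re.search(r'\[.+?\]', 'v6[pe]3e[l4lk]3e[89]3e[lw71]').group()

'[pe]'

The `?` after the quantifier makes it lazy — it takes as little as possible before letting the rest of the pattern try.
The match spans [2:6] → '[pe]'.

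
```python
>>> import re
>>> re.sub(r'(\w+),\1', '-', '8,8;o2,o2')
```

`\1` has to match the exact text group 1 already captured.
Each match is replaced by '-'.

'-;-'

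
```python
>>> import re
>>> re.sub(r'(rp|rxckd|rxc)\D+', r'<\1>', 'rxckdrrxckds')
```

'<rxckd>'

Branches in `(...|...)` are attempted left-to-right; the first branch that allows the whole pattern to succeed is taken.
Matches: at [0:12] → 'rxckdrrxckds'.
The replacement refers to a captured group, so each match is rewritten using its own captured text.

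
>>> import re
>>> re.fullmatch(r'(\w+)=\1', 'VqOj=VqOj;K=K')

None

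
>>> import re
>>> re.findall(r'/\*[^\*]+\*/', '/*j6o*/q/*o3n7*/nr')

['/*j6o*/', '/*o3n7*/']

Walking the string: at [0:7] → '/*j6o*/'; at [8:16] → '/*o3n7*/'.
Since nothing is captured, `findall` lists the 2 matched substrings directly.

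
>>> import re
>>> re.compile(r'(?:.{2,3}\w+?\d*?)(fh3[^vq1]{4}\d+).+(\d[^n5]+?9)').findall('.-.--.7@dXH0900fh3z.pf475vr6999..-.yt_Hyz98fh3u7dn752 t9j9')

Pattern: 2 to 3 of any character, then one or more of a word character (lazy), then zero or more of a digit (lazy) (non-capturing group); then the literal 'fh3', then exactly 4 of any character except [vq1], then one or more of a digit (captured); then one or more of any character; then a digit, then one or more of any character except [n5] (lazy), then the literal '9' (captured).
Walking the string: at [5:58] match '.7@dXH0900fh3z.pf475vr6999..-.yt_Hyz98fh3u7dn752 t9j9', groups = ('fh3z.pf475', '9j9').
With 2 capturing groups, `findall` returns a 2-tuple per match.

[('fh3z.pf475', '9j9')]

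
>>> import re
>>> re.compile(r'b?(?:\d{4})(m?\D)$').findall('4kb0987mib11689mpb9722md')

The pattern matches optionally a literal 'b'; then exactly 4 of a digit (non-capturing group); then optionally the literal 'm', then a non-digit (captured); then anchored at the end.
Walking the string: at [17:24] match 'b9722md', group 1 = 'md'.
One capturing group, so `findall` returns just the captured substring from the one match — 1 in all.

['md']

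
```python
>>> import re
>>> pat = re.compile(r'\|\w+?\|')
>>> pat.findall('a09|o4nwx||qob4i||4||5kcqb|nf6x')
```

['|o4nwx|', '|qob4i|', '|4|', '|5kcqb|']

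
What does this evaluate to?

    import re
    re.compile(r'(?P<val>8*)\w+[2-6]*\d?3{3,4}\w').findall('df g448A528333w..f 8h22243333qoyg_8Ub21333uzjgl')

['', '8']

This matches zero or more of a literal '8' (captured as 'val'); then one or more of a word character, then zero or more of a character in [2-6]; then optionally a digit; then 3 to 4 of a literal '3', then a word character.
Scanning left to right: at [3:15] match 'g448A528333w', group 1 = ''; at [19:43] match '8h22243333qoyg_8Ub21333u', group 1 = '8'.
Because there's exactly one group, `findall` drops the full match and keeps group 1 from each hit.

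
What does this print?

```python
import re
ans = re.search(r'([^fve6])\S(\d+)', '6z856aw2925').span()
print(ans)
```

Pattern: any character except [fve6] (captured); then a non-whitespace character; then one or more of a digit (captured).
`search` walks the string left to right and returns the first match it finds.
The match spans [1:5] → 'z856'.
Captured: group 1 = 'z', group 2 = '56'.

(1, 5)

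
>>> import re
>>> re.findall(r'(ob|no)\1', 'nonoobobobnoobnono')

['no', 'ob', 'no']

After group 1 captures some text, `\1` only succeeds where that same text appears again.
With a single group, `findall` returns only what that group captured — 3 items.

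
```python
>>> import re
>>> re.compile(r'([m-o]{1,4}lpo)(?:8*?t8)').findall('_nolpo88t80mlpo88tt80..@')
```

['nolpo']

The pattern matches 1 to 4 of a character in [m-o], then the literal 'lpo' (captured); then zero or more of a literal '8' (lazy), then the literal 't8' (non-capturing group).
`findall` collects group 1 from the one match (1 total).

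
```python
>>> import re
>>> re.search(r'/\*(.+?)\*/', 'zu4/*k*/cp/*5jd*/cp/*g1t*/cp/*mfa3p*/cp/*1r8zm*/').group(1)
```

Lazy quantifiers expand one character at a time until the remainder of the pattern can match.
`re.search` tries every starting position until one works.
The match spans [3:8] → '/*k*/'.
Captured: group 1 = 'k'.

'k'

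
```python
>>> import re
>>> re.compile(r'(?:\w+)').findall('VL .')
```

The pattern matches one or more of a word character (non-capturing group).
`findall` yields the raw match text (1 of them) because the pattern has no groups.

['VL']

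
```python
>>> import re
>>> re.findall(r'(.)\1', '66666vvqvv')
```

['6', '6', 'v', 'v']

A backreference is literal: `\1` must see the identical characters the first group matched.
Scanning left to right: at [0:2] match '66', group 1 = '6'; at [2:4] match '66', group 1 = '6'; at [5:7] match 'vv', group 1 = 'v'; at [8:10] match 'vv', group 1 = 'v'.
One capturing group, so `findall` returns just the captured substring from each match — 4 in all.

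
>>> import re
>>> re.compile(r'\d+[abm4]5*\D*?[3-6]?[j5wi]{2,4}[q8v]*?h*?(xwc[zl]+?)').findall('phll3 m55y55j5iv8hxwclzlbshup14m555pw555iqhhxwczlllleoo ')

['xwcz']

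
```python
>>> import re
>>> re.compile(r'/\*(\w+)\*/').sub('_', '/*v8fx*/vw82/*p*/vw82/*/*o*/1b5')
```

'_vw82_vw82/*_1b5'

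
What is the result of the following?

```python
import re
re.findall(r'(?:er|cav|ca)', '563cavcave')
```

['cav', 'cav']

Alternation isn't longest-match — the leftmost alternative that fits at this position is chosen.
With no groups in the pattern, `findall` gives back each whole match — 2 here.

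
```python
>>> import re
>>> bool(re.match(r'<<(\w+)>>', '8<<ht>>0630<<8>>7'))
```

False

`re.match` only tries the pattern at the start of the string.
Here position 0 doesn't satisfy it, so the call returns None, and `bool(None)` is False.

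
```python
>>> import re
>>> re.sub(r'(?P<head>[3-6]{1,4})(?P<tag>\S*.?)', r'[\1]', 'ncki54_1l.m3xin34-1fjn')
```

This matches 1 to 4 of a character in [3-6] (captured as 'head'); then zero or more of a non-whitespace character, then optionally any character (captured as 'tag').
`\1` in the replacement pulls in group 1's text for each match.

'ncki[54]'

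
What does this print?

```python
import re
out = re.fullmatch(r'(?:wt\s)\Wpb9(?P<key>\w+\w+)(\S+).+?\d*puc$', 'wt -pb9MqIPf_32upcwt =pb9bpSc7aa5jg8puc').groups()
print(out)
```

('MqIPf_32upcw', 't')

The pattern matches the literal 'wt', then whitespace (non-capturing group); then a non-word character, then the literal 'pb9'; then one or more of a word character, then one or more of a word character (captured as 'key'); then one or more of a non-whitespace character (captured); then one or more of any character (lazy), then zero or more of a digit, then the literal 'puc'; then anchored at the end.
`fullmatch` succeeds only if the pattern covers the string from start to end.
The match spans [0:39] → 'wt -pb9MqIPf_32upcwt =pb9bpSc7aa5jg8puc'.
Captured: group 1 = 'MqIPf_32upcw', group 2 = 't'.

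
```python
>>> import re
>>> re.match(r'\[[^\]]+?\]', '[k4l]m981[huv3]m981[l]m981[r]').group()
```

With `match`, the pattern is implicitly anchored at the beginning.
The match spans [0:5] → '[k4l]'.

'[k4l]'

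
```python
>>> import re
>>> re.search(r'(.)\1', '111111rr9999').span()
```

(0, 2)

The backreference `\1` re-matches whatever the first group consumed, character for character.
The match spans [0:2] → '11'.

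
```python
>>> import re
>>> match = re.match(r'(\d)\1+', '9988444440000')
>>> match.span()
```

(0, 2)

`match` is anchored at position 0; if the pattern doesn't fit there, it returns None.
The match spans [0:2] → '99'.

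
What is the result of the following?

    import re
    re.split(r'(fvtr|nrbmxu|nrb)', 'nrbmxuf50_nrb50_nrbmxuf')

Branches in `(...|...)` are attempted left-to-right; the first branch that allows the whole pattern to succeed is taken.
Matches to split on: at [0:6] → 'nrbmxu'; at [10:13] → 'nrb'; at [16:22] → 'nrbmxu'.
With a capturing group present, the delimiter's captured portion is kept in the result list.

['', 'nrbmxu', 'f50_', 'nrb', '50_', 'nrbmxu', 'f']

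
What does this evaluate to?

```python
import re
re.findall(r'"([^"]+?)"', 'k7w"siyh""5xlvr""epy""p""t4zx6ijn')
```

One capturing group, so `findall` returns just the captured substring from each match — 4 in all.

['siyh', '5xlvr', 'epy', 'p']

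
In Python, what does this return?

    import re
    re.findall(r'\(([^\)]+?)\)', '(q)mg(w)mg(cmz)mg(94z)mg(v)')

One capturing group, so `findall` returns just the captured substring from each match — 5 in all.

['q', 'w', 'cmz', '94z', 'v']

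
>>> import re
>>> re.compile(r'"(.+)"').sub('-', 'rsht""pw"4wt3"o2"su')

Matches: at [4:17] → '""pw"4wt3"o2"'.
Each match is replaced by '-'.

'rsht-su'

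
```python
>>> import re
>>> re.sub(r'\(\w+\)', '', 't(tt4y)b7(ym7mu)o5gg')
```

Matches: at [1:7] → '(tt4y)'; at [9:16] → '(ym7mu)'.
`sub` substitutes '' at each match site.

'tb7o5gg'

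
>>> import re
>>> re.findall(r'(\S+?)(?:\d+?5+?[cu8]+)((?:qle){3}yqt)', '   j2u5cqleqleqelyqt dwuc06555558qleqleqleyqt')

[('dwuc', 'qleqleqleyqt')]

Lazy quantifiers expand one character at a time until the remainder of the pattern can match.
`findall` packs the 2 group values into a tuple for every match.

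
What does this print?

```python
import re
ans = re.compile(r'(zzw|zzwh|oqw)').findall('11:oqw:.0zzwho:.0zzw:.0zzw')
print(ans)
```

['oqw', 'zzw', 'zzw', 'zzw']

Alternation isn't longest-match — the leftmost alternative that fits at this position is chosen.
Because there's exactly one group, `findall` drops the full match and keeps group 1 from each hit.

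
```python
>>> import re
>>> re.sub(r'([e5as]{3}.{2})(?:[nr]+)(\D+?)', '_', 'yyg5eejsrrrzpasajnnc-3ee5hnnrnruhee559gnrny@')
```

'yyg_p_-3_he_@'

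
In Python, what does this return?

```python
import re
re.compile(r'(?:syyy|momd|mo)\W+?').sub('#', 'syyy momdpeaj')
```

'#momdpeaj'

Every occurrence is swapped for '#'.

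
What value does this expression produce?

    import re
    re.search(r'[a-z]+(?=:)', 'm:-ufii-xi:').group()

'm'

Because the assertion is zero-width, the text it checks is not consumed and won't appear in the result.
`re.search` scans for the first position where the pattern succeeds.
The match spans [0:1] → 'm'.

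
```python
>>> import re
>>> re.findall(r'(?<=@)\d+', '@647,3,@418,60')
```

Lookahead/lookbehind check context without consuming it, so the matched span excludes the asserted characters.
Scanning left to right: at [1:4] → '647'; at [8:11] → '418'.
Since nothing is captured, `findall` lists the 2 matched substrings directly.

['647', '418']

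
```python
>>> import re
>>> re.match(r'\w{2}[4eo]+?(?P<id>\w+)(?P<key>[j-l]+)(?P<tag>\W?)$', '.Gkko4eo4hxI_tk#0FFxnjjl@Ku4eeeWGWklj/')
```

None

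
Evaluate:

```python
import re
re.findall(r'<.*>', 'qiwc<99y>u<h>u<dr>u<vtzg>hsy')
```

['<99y>u<h>u<dr>u<vtzg>']

No capturing groups, so `findall` returns the 1 full match string.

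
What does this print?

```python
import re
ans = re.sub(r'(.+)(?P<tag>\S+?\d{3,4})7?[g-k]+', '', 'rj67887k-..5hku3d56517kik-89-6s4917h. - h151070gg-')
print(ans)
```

Every occurrence is swapped for ''.

-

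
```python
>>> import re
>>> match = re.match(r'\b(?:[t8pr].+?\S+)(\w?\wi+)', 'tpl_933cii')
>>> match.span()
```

The pattern matches a word boundary (`\b`, zero-width); then one of [t8pr], then one or more of any character (lazy), then one or more of a non-whitespace character (non-capturing group); then optionally a word character, then a word character, then one or more of a literal 'i' (captured).
`re.match` won't scan ahead — the pattern has to work from the very first character.
The match spans [0:10] → 'tpl_933cii'.
Captured: group 1 = 'ii'.

(0, 10)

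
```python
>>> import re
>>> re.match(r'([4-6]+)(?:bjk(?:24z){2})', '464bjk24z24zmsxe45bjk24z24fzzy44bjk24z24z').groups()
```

('464',)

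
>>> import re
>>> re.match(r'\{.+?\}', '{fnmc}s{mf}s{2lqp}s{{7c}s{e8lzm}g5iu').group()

'{fnmc}'

Lazy quantifiers expand one character at a time until the remainder of the pattern can match.
`re.match` only tries the pattern at the start of the string.
The match spans [0:6] → '{fnmc}'.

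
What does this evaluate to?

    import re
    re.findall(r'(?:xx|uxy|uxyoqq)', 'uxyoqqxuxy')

Alternation tries branches left to right and keeps the first one that lets the overall match succeed at that position.
Walking the string: at [0:3] → 'uxy'; at [7:10] → 'uxy'.
`findall` yields the raw match text (2 of them) because the pattern has no groups.

['uxy', 'uxy']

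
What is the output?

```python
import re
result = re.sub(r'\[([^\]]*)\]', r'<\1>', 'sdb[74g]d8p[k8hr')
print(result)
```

sdb<74g>d8p[k8hr

Matches: at [3:8] → '[74g]'.
The replacement refers to a captured group, so each match is rewritten using its own captured text.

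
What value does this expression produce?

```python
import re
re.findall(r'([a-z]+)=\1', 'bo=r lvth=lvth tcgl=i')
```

After group 1 captures some text, `\1` only succeeds where that same text appears again.
Matches: at [5:14] match 'lvth=lvth', group 1 = 'lvth'.
Because there's exactly one group, `findall` drops the full match and keeps group 1 from the one hit.

['lvth']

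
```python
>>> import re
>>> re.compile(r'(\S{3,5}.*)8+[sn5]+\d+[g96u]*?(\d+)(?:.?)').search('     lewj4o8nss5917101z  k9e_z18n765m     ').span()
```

(5, 37)

The match spans [5:37] → 'lewj4o8nss5917101z  k9e_z18n765m'.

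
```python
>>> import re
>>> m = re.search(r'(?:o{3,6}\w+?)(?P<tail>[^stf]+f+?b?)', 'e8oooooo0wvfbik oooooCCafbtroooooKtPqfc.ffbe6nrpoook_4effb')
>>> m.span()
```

Because the quantifier is non-greedy, it stops expanding at the earliest point where the rest of the pattern can succeed.
The match spans [2:13] → 'oooooo0wvfb'.

(2, 13)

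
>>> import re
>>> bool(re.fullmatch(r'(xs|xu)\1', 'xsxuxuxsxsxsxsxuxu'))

False

For `fullmatch`, every character of the input must be accounted for by the pattern.
Here the pattern can't cover the whole string, so the call returns None, and `bool(None)` is False.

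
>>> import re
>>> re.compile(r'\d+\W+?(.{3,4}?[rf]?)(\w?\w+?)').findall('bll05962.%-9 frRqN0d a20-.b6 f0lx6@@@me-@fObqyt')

A non-greedy quantifier consumes as few characters as it can — just enough that the remainder of the pattern still matches from where it stops; whatever follows it matches normally.
With 2 capturing groups, `findall` returns a 2-tuple per match.

[('%-9 f', 'rR'), ('.b6 f', '0l'), ('@@m', 'e')]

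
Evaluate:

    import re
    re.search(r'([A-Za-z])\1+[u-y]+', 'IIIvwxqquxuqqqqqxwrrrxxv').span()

(0, 6)

A backreference is literal: `\1` must see the identical characters the first group matched.
The match spans [0:6] → 'IIIvwx'.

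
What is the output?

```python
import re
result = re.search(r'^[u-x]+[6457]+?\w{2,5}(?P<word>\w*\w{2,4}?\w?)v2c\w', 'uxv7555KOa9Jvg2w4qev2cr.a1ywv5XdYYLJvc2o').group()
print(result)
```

The match spans [0:23] → 'uxv7555KOa9Jvg2w4qev2cr'.

uxv7555KOa9Jvg2w4qev2cr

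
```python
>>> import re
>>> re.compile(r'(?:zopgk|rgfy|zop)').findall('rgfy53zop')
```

['rgfy', 'zop']

With no groups in the pattern, `findall` gives back each whole match — 2 here.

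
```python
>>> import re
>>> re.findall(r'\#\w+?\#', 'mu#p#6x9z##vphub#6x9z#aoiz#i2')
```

Scanning left to right: at [2:5] → '#p#'; at [10:17] → '#vphub#'; at [21:27] → '#aoiz#'.
`findall` yields the raw match text (3 of them) because the pattern has no groups.

['#p#', '#vphub#', '#aoiz#']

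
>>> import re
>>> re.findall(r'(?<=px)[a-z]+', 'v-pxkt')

['kt']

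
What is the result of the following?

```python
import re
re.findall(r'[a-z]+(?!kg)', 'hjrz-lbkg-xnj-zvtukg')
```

Because the assertion is negative and zero-width, positions next to the forbidden text are skipped.
`findall` yields the raw match text (4 of them) because the pattern has no groups.

['hjrz', 'lbkg', 'xnj', 'zvtukg']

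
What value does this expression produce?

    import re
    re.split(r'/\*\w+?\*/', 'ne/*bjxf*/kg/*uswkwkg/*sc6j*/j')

Matches to split on: at [2:10] → '/*bjxf*/'; at [21:29] → '/*sc6j*/'.
The string is cut at each match, leaving 3 pieces.

['ne', 'kg/*uswkwkg', 'j']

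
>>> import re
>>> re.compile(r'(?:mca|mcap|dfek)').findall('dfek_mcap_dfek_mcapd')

['dfek', 'mca', 'dfek', 'mca']

Alternation tries branches left to right and keeps the first one that lets the overall match succeed at that position.
Scanning left to right: at [0:4] → 'dfek'; at [5:8] → 'mca'; at [10:14] → 'dfek'; at [15:18] → 'mca'.
No capturing groups, so `findall` returns the 4 full match strings.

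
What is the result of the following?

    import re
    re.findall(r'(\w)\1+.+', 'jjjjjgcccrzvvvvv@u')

['j']

After group 1 captures some text, `\1` only succeeds where that same text appears again.
One capturing group, so `findall` returns just the captured substring from the one match — 1 in all.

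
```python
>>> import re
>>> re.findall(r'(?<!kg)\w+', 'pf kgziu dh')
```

['pf', 'kgziu', 'dh']

`(?!…)`/`(?<!…)` only lets a position through if the neighbouring text does NOT match; no characters are consumed.
Matches: at [0:2] → 'pf'; at [3:8] → 'kgziu'; at [9:11] → 'dh'.
With no groups in the pattern, `findall` gives back each whole match — 3 here.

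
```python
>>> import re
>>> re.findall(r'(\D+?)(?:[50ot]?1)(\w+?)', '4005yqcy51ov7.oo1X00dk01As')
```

[('yqcy', 'o'), ('.o', 'X'), ('dk', 'A')]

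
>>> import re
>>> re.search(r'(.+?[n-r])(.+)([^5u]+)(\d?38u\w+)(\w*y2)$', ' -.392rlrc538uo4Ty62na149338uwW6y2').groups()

(' -.392r', 'lrc538uo4Ty62na149', '3', '38uwW6', 'y2')

The pattern matches one or more of any character (lazy), then a character in [n-r] (captured); then one or more of any character (captured); then one or more of any character except [5u] (captured); then optionally a digit, then the literal '38u', then one or more of a word character (captured); then zero or more of a word character, then the literal 'y2' (captured); then anchored at the end.
`re.search` tries every starting position until one works.
The match spans [0:34] → ' -.392rlrc538uo4Ty62na149338uwW6y2'.
Captured: group 1 = ' -.392r', group 2 = 'lrc538uo4Ty62na149', group 3 = '3', group 4 = '38uwW6', group 5 = 'y2'.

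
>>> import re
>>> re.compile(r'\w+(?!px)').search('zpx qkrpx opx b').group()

'zpx'

The negative lookaround is zero-width — it rules out positions where the adjacent text would match, without consuming anything.
`search` walks the string left to right and returns the first match it finds.
The match spans [0:3] → 'zpx'.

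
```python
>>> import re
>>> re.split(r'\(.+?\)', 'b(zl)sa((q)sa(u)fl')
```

With the lazy modifier that quantifier settles for the fewest repetitions that let the rest of the pattern succeed (the atoms after it are unaffected and can still be greedy).
Splitting on the pattern gives 4 pieces.

['b', 'sa', 'sa', 'fl']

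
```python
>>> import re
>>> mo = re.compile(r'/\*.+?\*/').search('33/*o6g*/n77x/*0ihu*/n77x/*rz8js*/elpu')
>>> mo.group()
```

'/*o6g*/'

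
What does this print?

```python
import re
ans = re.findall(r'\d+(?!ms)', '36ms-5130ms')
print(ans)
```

['3', '513']

A negative assertion filters positions out without eating any characters.
No capturing groups, so `findall` returns the 2 full match strings.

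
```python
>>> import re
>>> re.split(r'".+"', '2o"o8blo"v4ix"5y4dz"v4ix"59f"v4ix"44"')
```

The string is cut at each match, leaving 2 pieces.

['2o', '']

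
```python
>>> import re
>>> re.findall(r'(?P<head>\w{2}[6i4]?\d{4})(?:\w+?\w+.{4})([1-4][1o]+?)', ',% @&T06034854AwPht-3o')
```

Pattern: exactly 2 of a word character, then optionally one of [6i4], then exactly 4 of a digit (captured as 'head'); then one or more of a word character (lazy), then one or more of a word character, then exactly 4 of any character (non-capturing group); then a character in [1-4], then one or more of one of [1o] (lazy) (captured).
Matches: at [5:22] match 'T06034854AwPht-3o', groups = ('T060348', '3o').
With 2 capturing groups, `findall` returns a 2-tuple per match.

[('T060348', '3o')]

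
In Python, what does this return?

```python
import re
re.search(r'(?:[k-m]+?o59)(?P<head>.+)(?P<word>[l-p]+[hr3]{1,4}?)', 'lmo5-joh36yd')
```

None

The pattern matches one or more of a character in [k-m] (lazy), then the literal 'o59' (non-capturing group); then one or more of any character (captured as 'head'); then one or more of a character in [l-p], then 1 to 4 of one of [hr3] (lazy) (captured as 'word').
Here no position works, so the call returns None.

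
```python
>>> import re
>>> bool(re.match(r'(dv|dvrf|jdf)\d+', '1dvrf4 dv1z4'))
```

False

`re.match` only tries the pattern at the start of the string.
Here position 0 doesn't satisfy it, so the call returns None, and `bool(None)` is False.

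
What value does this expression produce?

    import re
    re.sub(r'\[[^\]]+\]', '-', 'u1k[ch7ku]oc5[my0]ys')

'u1k-oc5-ys'

`sub` substitutes '-' at each match site.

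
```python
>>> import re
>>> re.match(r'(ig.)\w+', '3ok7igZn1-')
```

None

Pattern: the literal 'ig', then any character (captured); then one or more of a word character.
With `match`, the pattern is implicitly anchored at the beginning.
Here the pattern fails at index 0, so the call returns None.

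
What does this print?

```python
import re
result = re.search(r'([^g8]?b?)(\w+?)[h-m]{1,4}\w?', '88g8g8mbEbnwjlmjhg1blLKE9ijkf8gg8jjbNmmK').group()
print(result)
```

This matches optionally any character except [g8], then optionally a literal 'b' (captured); then one or more of a word character (lazy) (captured); then 1 to 4 of a character in [h-m], then optionally a word character.
The `?` after the quantifier makes it lazy — it takes as little as possible before letting the rest of the pattern try.
`re.search` tries every starting position until one works.
The match spans [0:8] → '88g8g8mb'.
Captured: group 1 = '', group 2 = '88g8g8'.

88g8g8mb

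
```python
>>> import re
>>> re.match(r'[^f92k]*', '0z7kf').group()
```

This matches zero or more of any character except [f92k].
With `match`, the pattern is implicitly anchored at the beginning.
The match spans [0:3] → '0z7'.

'0z7'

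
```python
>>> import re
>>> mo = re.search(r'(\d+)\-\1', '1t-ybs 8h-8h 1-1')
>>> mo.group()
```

The backreference `\1` re-matches whatever the first group consumed, character for character.
The match spans [13:16] → '1-1'.

'1-1'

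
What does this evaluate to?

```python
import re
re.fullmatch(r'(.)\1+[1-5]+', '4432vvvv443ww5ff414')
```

None

The backreference `\1` re-matches whatever the first group consumed, character for character.
`re.fullmatch` is like wrapping the pattern in `^…$` (in single-line mode).
Here there's no way to consume every character, so the call returns None.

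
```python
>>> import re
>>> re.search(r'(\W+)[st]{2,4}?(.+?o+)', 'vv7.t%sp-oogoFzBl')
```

This matches one or more of a non-word character (captured); then 2 to 4 of one of [st] (lazy); then one or more of any character (lazy), then one or more of the literal 'o' (captured).
`re.search` tries every starting position until one works.
Here nothing in the string fits, so the call returns None.

None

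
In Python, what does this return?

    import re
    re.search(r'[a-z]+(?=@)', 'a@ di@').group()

The lookaround is zero-width — it requires the adjacent text to match without consuming it, so the asserted text isn't part of the match.
The match spans [0:1] → 'a'.

'a'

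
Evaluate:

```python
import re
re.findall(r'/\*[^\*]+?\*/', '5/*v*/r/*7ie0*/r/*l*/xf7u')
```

['/*v*/', '/*7ie0*/', '/*l*/']

No capturing groups, so `findall` returns the 3 full match strings.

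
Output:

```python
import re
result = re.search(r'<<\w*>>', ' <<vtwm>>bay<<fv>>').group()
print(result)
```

<<vtwm>>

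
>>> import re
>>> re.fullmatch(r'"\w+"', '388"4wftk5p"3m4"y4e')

`re.fullmatch` requires the pattern to consume the entire string.
Here there's no way to consume every character, so the call returns None.

None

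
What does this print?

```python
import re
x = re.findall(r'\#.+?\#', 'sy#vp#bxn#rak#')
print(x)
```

['#vp#', '#rak#']

Because the quantifier is non-greedy, it stops expanding at the earliest point where the rest of the pattern can succeed.
Walking the string: at [2:6] → '#vp#'; at [9:14] → '#rak#'.
No capturing groups, so `findall` returns the 2 full match strings.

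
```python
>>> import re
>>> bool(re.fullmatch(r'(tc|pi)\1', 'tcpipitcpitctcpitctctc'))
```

After group 1 captures some text, `\1` only succeeds where that same text appears again.
`re.fullmatch` is like wrapping the pattern in `^…$` (in single-line mode).
Here there's no way to consume every character, so the call returns None, and `bool(None)` is False.

False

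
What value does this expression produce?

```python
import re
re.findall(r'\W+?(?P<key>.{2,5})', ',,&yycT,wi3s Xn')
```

[',&yyc', 'wi3s ']

This matches one or more of a non-word character (lazy); then 2 to 5 of any character (captured as 'key').
With the lazy modifier that quantifier settles for the fewest repetitions that let the rest of the pattern succeed (the atoms after it are unaffected and can still be greedy).
Matches: at [0:6] match ',,&yyc', group 1 = ',&yyc'; at [7:13] match ',wi3s ', group 1 = 'wi3s '.
One capturing group, so `findall` returns just the captured substring from each match — 2 in all.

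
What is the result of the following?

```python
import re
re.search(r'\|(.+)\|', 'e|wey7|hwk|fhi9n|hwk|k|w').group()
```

'|wey7|hwk|fhi9n|hwk|k|'

The match spans [1:23] → '|wey7|hwk|fhi9n|hwk|k|'.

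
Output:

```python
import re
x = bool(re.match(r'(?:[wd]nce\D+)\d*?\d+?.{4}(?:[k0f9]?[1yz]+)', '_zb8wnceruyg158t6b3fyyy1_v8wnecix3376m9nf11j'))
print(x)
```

False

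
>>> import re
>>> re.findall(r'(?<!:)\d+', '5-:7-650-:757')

['5', '650', '57']

`(?!…)`/`(?<!…)` only lets a position through if the neighbouring text does NOT match; no characters are consumed.
No capturing groups, so `findall` returns the 3 full match strings.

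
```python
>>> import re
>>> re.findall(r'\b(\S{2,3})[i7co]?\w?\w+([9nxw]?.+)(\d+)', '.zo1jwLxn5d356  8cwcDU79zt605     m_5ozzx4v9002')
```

This matches a word boundary (`\b`, zero-width); then 2 to 3 of a non-whitespace character (captured); then optionally one of [i7co], then optionally a word character; then one or more of a word character; then optionally one of [9nxw], then one or more of any character (captured); then one or more of a digit (captured).
Walking the string: at [1:47] match 'zo1jwLxn5d356  8cwcDU79zt605     m_5ozzx4v9002', groups = ('zo1', '  8cwcDU79zt605     m_5ozzx4v900', '2').
`findall` packs the 3 group values into a tuple for every match.

[('zo1', '  8cwcDU79zt605     m_5ozzx4v900', '2')]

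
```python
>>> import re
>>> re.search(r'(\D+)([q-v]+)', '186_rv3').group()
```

'_rv'

Pattern: one or more of a non-digit (captured); then one or more of a character in [q-v] (captured).
`re.search` scans for the first position where the pattern succeeds.
The match spans [3:6] → '_rv'.
Captured: group 1 = '_r', group 2 = 'v'.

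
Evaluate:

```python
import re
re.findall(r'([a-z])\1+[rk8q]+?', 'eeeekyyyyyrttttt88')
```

['e', 'y', 't']

`\1` is not a pattern — it's the concrete string captured by group 1, re-applied verbatim.
One capturing group, so `findall` returns just the captured substring from each match — 3 in all.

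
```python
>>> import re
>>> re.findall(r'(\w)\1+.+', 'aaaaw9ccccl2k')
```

['a']

The backreference `\1` re-matches whatever the first group consumed, character for character.
Walking the string: at [0:13] match 'aaaaw9ccccl2k', group 1 = 'a'.
One capturing group, so `findall` returns just the captured substring from the one match — 1 in all.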